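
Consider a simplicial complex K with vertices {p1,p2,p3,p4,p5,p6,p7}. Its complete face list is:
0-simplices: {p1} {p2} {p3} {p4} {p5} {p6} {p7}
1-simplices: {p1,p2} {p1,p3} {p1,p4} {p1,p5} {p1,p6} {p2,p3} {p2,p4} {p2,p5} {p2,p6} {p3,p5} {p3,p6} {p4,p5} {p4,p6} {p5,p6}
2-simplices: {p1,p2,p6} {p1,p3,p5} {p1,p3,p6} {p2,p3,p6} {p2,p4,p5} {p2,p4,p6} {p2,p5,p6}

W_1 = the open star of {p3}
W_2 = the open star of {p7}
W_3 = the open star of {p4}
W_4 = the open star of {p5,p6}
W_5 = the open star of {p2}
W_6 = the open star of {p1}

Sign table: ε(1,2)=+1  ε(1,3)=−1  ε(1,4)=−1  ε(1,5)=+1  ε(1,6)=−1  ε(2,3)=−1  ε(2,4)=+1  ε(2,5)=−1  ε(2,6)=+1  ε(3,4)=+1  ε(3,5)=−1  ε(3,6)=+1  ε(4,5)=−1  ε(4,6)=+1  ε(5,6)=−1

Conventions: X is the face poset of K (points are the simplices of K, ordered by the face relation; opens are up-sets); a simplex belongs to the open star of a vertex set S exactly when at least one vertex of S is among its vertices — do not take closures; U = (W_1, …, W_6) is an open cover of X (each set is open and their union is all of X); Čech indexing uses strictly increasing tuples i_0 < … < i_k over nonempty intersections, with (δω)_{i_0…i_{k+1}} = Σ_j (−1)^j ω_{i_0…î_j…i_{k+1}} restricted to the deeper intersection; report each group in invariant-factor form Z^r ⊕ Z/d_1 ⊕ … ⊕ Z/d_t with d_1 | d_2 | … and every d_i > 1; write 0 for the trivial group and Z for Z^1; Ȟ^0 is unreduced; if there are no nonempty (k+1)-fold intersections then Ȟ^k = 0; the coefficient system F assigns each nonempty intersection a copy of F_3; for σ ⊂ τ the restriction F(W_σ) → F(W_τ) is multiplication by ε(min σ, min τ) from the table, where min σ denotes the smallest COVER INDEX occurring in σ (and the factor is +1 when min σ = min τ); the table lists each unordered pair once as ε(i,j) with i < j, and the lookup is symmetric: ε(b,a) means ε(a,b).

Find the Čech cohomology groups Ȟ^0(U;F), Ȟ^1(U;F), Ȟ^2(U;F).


Ȟ^0 ≅ Z/3 ⊕ Z/3, Ȟ^1 ≅ Z/3, Ȟ^2 ≅ 0

nerve of the cover:
  W1={{p3},{p1,p3},{p2,p3},{p3,p5},{p3,p6},{p1,p3,p5},{p1,p3,p6},{p2,p3,p6}} W2={{p7}} W3={{p4},{p1,p4},{p2,p4},{p4,p5},{p4,p6},{p2,p4,p5},{p2,p4,p6}} W4={{p5},{p6},{p1,p5},{p1,p6},{p2,p5},{p2,p6},{p3,p5},{p3,p6},{p4,p5},{p4,p6},{p5,p6},{p1,p2,p6},{p1,p3,p5},{p1,p3,p6},{p2,p3,p6},{p2,p4,p5},{p2,p4,p6},{p2,p5,p6}} W5={{p2},{p1,p2},{p2,p3},{p2,p4},{p2,p5},{p2,p6},{p1,p2,p6},{p2,p3,p6},{p2,p4,p5},{p2,p4,p6},{p2,p5,p6}} W6={{p1},{p1,p2},{p1,p3},{p1,p4},{p1,p5},{p1,p6},{p1,p2,p6},{p1,p3,p5},{p1,p3,p6}}
  W14={{p3,p5},{p3,p6},{p1,p3,p5},{p1,p3,p6},{p2,p3,p6}} W15={{p2,p3},{p2,p3,p6}} W16={{p1,p3},{p1,p3,p5},{p1,p3,p6}} W34={{p4,p5},{p4,p6},{p2,p4,p5},{p2,p4,p6}} W35={{p2,p4},{p2,p4,p5},{p2,p4,p6}} W36={{p1,p4}} W45={{p2,p5},{p2,p6},{p1,p2,p6},{p2,p3,p6},{p2,p4,p5},{p2,p4,p6},{p2,p5,p6}} W46={{p1,p5},{p1,p6},{p1,p2,p6},{p1,p3,p5},{p1,p3,p6}} W56={{p1,p2},{p1,p2,p6}}
  W145={{p2,p3,p6}} W146={{p1,p3,p5},{p1,p3,p6}} W345={{p2,p4,p5},{p2,p4,p6}} W456={{p1,p2,p6}}
C dims 6,9,4; δ0: rk_F3 4; δ1: rk_F3 4
Ȟ^0 = (6 − 4) − 0 = 2, so Ȟ^0 ≅ Z/3 ⊕ Z/3
Ȟ^1 = (9 − 4) − 4 = 1, so Ȟ^1 ≅ Z/3
Ȟ^2 = (4 − 0) − 4 = 0, so Ȟ^2 ≅ 0


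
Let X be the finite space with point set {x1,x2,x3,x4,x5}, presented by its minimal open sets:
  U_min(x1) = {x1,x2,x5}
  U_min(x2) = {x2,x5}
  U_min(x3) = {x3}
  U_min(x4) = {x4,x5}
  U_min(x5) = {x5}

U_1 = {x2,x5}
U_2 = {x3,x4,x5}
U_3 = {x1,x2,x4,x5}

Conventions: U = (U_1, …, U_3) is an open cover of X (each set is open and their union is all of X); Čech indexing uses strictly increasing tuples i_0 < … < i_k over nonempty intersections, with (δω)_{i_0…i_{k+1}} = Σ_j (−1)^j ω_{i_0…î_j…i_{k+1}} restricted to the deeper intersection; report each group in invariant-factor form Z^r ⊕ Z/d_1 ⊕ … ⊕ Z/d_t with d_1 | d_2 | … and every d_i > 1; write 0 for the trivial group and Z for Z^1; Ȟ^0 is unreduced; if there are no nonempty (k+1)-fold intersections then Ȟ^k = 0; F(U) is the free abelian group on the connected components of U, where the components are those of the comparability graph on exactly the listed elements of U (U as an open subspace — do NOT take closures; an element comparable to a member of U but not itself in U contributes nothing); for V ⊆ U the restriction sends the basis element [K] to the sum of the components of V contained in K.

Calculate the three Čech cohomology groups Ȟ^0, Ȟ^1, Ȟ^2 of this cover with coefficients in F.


Ȟ^0(U;F) ≅ Z^2,  Ȟ^1(U;F) ≅ 0,  Ȟ^2(U;F) ≅ 0

nerve of the cover:
  U12={x5} U13={x2,x5} U23={x4,x5}
  U123={x5}
components per intersection:
  U1: {x2,x5}
  U2: {x3} {x4,x5}
  U3: {x1,x2,x4,x5}
  U12: {x5}
  U13: {x2,x5}
  U23: {x4,x5}
  U123: {x5}
C dims 4,3,1; δ0: rk 2, SNF 1^2; δ1: rk 1, SNF 1^1
Ȟ^0 = (4 − 2) − 0 = 2, so Ȟ^0 ≅ Z^2
Ȟ^1 = (3 − 1) − 2 = 0, so Ȟ^1 ≅ 0
Ȟ^2 = (1 − 0) − 1 = 0, so Ȟ^2 ≅ 0


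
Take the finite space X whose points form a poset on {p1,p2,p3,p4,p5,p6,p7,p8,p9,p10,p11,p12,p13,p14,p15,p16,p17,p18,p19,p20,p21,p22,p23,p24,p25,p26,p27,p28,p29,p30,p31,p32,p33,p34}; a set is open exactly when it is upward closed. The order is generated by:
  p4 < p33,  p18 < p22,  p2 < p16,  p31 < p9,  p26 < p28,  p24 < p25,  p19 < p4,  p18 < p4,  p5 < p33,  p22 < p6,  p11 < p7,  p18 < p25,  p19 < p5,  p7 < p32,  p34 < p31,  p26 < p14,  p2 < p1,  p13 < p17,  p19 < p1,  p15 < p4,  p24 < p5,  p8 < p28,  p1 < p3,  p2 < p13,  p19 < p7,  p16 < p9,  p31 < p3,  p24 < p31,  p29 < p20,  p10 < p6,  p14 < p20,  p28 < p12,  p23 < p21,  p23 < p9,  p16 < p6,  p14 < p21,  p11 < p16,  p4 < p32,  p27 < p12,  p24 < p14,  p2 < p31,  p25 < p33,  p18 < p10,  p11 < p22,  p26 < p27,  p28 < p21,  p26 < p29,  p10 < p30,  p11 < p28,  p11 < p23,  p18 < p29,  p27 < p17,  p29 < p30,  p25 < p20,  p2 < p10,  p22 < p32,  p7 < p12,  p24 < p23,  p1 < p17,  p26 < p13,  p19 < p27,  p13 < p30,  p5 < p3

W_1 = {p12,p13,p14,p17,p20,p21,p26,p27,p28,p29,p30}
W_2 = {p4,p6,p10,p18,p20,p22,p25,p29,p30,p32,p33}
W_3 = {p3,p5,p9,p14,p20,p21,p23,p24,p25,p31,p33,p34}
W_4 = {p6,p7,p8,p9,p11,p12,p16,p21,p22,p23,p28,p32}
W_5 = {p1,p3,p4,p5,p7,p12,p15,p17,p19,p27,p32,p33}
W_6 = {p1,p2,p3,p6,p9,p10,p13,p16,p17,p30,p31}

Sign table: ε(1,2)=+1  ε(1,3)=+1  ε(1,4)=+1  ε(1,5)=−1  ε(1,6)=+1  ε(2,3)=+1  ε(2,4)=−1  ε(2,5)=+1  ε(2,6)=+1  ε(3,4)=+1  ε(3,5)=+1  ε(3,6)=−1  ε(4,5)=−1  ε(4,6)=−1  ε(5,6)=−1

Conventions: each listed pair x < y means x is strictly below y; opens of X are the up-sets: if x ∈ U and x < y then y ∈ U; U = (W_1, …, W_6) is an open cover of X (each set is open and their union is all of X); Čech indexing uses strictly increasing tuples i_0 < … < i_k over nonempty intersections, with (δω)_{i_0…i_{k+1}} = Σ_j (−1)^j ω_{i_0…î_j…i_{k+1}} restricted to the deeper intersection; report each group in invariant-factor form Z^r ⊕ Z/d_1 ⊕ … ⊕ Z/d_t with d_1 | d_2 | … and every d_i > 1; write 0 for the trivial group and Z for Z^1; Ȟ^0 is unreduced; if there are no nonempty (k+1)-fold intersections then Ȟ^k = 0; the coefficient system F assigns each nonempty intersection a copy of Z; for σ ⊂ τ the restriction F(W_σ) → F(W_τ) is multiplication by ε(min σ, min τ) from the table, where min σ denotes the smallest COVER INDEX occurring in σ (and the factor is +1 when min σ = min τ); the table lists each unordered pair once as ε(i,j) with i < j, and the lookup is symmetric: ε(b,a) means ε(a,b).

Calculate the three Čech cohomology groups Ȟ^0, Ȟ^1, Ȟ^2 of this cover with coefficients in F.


Ȟ^0 ≅ 0, Ȟ^1 ≅ Z/2, Ȟ^2 ≅ Z

nonempty intersections:
  W12={p20,p29,p30} W13={p14,p20,p21} W14={p12,p21,p28} W15={p12,p17,p27} W16={p13,p17,p30} W23={p20,p25,p33} W24={p6,p22,p32} W25={p4,p32,p33} W26={p6,p10,p30} W34={p9,p21,p23} W35={p3,p5,p33} W36={p3,p9,p31} W45={p7,p12,p32} W46={p6,p9,p16} W56={p1,p3,p17}
  W123={p20} W126={p30} W134={p21} W145={p12} W156={p17} W235={p33} W245={p32} W246={p6} W346={p9} W356={p3}
C dims 6,15,10; δ0: rk 6, SNF 1^5·2; δ1: rk 9, SNF 1^9
Ȟ^0: (6−6)−0=0 ⇒ 0
Ȟ^1: (15−9)−6=0 plus torsion [2] ⇒ Z/2
Ȟ^2: (10−0)−9=1 ⇒ Z


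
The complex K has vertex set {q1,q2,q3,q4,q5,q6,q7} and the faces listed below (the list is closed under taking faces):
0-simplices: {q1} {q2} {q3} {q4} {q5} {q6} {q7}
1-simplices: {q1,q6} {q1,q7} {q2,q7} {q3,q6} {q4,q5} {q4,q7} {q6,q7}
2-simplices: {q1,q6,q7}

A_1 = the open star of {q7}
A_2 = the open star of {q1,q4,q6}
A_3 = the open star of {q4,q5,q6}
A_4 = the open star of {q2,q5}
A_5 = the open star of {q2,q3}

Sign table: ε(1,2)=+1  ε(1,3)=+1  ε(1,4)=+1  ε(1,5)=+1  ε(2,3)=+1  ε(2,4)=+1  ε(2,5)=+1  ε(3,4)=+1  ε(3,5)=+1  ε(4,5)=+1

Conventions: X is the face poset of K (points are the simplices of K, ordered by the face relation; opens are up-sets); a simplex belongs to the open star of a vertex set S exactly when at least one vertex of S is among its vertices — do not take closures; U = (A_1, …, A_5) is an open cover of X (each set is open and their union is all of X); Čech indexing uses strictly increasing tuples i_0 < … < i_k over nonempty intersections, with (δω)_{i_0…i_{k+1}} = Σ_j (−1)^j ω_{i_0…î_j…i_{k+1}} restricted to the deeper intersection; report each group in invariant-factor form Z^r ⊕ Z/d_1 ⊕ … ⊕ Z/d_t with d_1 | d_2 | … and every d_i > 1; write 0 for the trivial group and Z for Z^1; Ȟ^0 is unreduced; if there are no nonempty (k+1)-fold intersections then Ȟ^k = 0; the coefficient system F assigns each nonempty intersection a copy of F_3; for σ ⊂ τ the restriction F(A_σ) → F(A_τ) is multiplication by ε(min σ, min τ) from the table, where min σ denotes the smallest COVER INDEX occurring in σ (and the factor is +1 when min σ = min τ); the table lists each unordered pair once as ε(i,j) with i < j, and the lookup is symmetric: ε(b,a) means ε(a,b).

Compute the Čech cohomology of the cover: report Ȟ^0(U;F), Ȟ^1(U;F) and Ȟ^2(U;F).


Ȟ^0 = Z/3,  Ȟ^1 = Z/3 ⊕ Z/3,  Ȟ^2 = 0

nerve of the cover:
  A1={{q7},{q1,q7},{q2,q7},{q4,q7},{q6,q7},{q1,q6,q7}} A2={{q1},{q4},{q6},{q1,q6},{q1,q7},{q3,q6},{q4,q5},{q4,q7},{q6,q7},{q1,q6,q7}} A3={{q4},{q5},{q6},{q1,q6},{q3,q6},{q4,q5},{q4,q7},{q6,q7},{q1,q6,q7}} A4={{q2},{q5},{q2,q7},{q4,q5}} A5={{q2},{q3},{q2,q7},{q3,q6}}
  A12={{q1,q7},{q4,q7},{q6,q7},{q1,q6,q7}} A13={{q4,q7},{q6,q7},{q1,q6,q7}} A14={{q2,q7}} A15={{q2,q7}} A23={{q4},{q6},{q1,q6},{q3,q6},{q4,q5},{q4,q7},{q6,q7},{q1,q6,q7}} A24={{q4,q5}} A25={{q3,q6}} A34={{q5},{q4,q5}} A35={{q3,q6}} A45={{q2},{q2,q7}}
  A123={{q4,q7},{q6,q7},{q1,q6,q7}} A145={{q2,q7}} A234={{q4,q5}} A235={{q3,q6}}
C dims 5,10,4; δ0: rk_F3 4; δ1: rk_F3 4
Ȟ^0 = (5 − 4) − 0 = 1, so Ȟ^0 ≅ Z/3
Ȟ^1 = (10 − 4) − 4 = 2, so Ȟ^1 ≅ Z/3 ⊕ Z/3
Ȟ^2 = (4 − 0) − 4 = 0, so Ȟ^2 ≅ 0


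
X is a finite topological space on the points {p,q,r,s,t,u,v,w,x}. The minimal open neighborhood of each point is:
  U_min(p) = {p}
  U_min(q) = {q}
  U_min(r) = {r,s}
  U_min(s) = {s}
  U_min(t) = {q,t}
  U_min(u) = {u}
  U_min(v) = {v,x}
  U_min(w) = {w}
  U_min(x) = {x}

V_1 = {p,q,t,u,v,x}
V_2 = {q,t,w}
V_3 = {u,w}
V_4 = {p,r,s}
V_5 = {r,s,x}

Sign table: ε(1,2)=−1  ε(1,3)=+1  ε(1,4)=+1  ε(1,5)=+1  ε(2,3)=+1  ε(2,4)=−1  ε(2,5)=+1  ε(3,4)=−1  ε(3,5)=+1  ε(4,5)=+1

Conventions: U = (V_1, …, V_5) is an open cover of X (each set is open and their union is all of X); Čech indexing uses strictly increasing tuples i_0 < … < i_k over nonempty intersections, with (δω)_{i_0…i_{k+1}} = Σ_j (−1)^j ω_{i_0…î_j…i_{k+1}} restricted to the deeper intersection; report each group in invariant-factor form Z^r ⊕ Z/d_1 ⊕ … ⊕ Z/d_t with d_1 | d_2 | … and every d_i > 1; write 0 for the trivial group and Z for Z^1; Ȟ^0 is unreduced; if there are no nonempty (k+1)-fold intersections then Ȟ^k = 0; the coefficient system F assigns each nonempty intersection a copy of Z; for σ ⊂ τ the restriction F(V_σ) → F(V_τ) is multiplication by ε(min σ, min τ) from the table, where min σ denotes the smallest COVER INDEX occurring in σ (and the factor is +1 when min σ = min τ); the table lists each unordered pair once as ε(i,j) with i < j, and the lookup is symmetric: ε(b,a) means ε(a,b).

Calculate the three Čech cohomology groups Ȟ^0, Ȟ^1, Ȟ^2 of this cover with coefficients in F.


Ȟ^0 = 0, Ȟ^1 = Z ⊕ Z/2 and Ȟ^2 = 0

cover nerve:
  V12={q,t} V13={u} V14={p} V15={x} V23={w} V45={r,s}
C dims 5,6; δ0: rk 5, SNF 1^4·2
Ȟ^0: (5−5)−0=0 ⇒ 0
Ȟ^1: (6−0)−5=1 plus torsion [2] ⇒ Z ⊕ Z/2
Ȟ^2: (0−0)−0=0 ⇒ 0


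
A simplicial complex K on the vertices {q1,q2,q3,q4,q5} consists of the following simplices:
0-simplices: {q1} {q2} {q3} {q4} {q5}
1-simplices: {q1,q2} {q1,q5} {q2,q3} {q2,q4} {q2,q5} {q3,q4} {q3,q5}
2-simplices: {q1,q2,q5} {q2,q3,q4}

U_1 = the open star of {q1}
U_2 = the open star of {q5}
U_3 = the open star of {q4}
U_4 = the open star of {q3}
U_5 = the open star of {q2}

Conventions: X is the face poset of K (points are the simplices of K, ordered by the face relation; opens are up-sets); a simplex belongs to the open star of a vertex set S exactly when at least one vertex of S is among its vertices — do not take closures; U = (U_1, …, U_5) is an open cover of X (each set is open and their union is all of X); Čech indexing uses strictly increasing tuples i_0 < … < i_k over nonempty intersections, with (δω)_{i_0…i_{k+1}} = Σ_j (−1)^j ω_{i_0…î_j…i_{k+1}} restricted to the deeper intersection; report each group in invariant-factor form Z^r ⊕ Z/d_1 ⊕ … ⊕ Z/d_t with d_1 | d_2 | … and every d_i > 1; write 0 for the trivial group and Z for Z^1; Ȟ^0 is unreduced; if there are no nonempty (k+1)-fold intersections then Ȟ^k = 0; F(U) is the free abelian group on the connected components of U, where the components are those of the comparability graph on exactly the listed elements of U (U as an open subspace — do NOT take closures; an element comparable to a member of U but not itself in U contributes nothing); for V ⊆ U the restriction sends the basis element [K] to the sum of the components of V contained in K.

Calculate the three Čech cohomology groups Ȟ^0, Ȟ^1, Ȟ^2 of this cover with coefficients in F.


nonempty intersections:
  U1={{q1},{q1,q2},{q1,q5},{q1,q2,q5}} U2={{q5},{q1,q5},{q2,q5},{q3,q5},{q1,q2,q5}} U3={{q4},{q2,q4},{q3,q4},{q2,q3,q4}} U4={{q3},{q2,q3},{q3,q4},{q3,q5},{q2,q3,q4}} U5={{q2},{q1,q2},{q2,q3},{q2,q4},{q2,q5},{q1,q2,q5},{q2,q3,q4}}
  U12={{q1,q5},{q1,q2,q5}} U15={{q1,q2},{q1,q2,q5}} U24={{q3,q5}} U25={{q2,q5},{q1,q2,q5}} U34={{q3,q4},{q2,q3,q4}} U35={{q2,q4},{q2,q3,q4}} U45={{q2,q3},{q2,q3,q4}}
  U125={{q1,q2,q5}} U345={{q2,q3,q4}}
components per intersection:
  U1: {{q1},{q1,q2},{q1,q5},{q1,q2,q5}}
  U2: {{q5},{q1,q5},{q2,q5},{q3,q5},{q1,q2,q5}}
  U3: {{q4},{q2,q4},{q3,q4},{q2,q3,q4}}
  U4: {{q3},{q2,q3},{q3,q4},{q3,q5},{q2,q3,q4}}
  U5: {{q2},{q1,q2},{q2,q3},{q2,q4},{q2,q5},{q1,q2,q5},{q2,q3,q4}}
  U12: {{q1,q5},{q1,q2,q5}}
  U15: {{q1,q2},{q1,q2,q5}}
  U24: {{q3,q5}}
  U25: {{q2,q5},{q1,q2,q5}}
  U34: {{q3,q4},{q2,q3,q4}}
  U35: {{q2,q4},{q2,q3,q4}}
  U45: {{q2,q3},{q2,q3,q4}}
  U125: {{q1,q2,q5}}
  U345: {{q2,q3,q4}}
C dims 5,7,2; δ0: rk 4, SNF 1^4; δ1: rk 2, SNF 1^2
Ȟ^0: (5−4)−0=1 ⇒ Z
Ȟ^1: (7−2)−4=1 ⇒ Z
Ȟ^2: (2−0)−2=0 ⇒ 0

Ȟ^0 = Z; Ȟ^1 = Z; Ȟ^2 = 0


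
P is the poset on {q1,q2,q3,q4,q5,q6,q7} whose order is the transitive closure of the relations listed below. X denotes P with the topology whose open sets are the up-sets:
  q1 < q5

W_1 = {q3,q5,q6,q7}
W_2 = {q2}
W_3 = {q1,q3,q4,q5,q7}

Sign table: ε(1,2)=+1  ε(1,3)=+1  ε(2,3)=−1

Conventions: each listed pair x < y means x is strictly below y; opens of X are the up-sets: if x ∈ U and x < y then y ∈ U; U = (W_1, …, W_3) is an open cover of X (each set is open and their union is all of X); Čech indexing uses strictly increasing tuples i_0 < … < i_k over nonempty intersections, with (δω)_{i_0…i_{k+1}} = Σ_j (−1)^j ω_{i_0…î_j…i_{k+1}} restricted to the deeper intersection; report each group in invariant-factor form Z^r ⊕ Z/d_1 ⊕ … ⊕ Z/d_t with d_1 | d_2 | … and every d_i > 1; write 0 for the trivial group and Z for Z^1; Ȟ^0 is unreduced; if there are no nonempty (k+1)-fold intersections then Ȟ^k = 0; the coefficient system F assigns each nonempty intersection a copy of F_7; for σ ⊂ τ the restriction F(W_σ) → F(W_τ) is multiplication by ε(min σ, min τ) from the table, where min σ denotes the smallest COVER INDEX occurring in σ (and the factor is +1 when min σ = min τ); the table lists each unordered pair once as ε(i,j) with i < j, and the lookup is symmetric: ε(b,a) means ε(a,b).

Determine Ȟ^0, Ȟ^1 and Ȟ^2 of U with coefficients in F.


Ȟ^0 ≅ Z/7 ⊕ Z/7; Ȟ^1 ≅ 0; Ȟ^2 ≅ 0

nonempty overlaps:
  W13={q3,q5,q7}
C dims 3,1; δ0: rk_F7 1
degree 0: 3−1−0 = 2 → Ȟ^0 ≅ Z/7 ⊕ Z/7
degree 1: 1−0−1 = 0 → Ȟ^1 ≅ 0
degree 2: 0−0−0 = 0 → Ȟ^2 ≅ 0


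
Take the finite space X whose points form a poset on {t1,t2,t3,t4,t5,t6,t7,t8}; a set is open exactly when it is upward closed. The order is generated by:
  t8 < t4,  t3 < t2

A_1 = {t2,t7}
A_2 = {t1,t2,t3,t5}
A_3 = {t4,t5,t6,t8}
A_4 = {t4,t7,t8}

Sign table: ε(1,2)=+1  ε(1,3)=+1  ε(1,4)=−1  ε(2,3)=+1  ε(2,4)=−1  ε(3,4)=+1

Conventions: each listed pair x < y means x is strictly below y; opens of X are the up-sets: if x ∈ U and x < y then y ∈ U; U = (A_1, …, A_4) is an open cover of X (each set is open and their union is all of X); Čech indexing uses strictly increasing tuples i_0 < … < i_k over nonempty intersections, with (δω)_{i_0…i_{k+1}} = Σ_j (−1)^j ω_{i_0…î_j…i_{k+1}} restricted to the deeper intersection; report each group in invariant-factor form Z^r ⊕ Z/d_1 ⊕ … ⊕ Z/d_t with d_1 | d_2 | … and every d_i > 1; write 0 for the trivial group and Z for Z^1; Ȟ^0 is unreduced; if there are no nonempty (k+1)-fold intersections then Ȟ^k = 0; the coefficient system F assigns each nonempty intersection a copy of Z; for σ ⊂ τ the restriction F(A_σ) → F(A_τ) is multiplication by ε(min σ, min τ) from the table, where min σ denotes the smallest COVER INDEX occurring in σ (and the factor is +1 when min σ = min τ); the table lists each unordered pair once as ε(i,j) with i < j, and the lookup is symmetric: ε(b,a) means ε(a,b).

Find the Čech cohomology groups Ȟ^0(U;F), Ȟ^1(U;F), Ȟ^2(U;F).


nerve simplices:
  A12={t2} A14={t7} A23={t5} A34={t4,t8}
C dims 4,4; δ0: rk 4, SNF 1^3·2
degree 0: 4−4−0 = 0 → Ȟ^0 ≅ 0
degree 1: 4−0−4 = 0 plus torsion [2] → Ȟ^1 ≅ Z/2
degree 2: 0−0−0 = 0 → Ȟ^2 ≅ 0

Ȟ^0 ≅ 0; Ȟ^1 ≅ Z/2; Ȟ^2 ≅ 0


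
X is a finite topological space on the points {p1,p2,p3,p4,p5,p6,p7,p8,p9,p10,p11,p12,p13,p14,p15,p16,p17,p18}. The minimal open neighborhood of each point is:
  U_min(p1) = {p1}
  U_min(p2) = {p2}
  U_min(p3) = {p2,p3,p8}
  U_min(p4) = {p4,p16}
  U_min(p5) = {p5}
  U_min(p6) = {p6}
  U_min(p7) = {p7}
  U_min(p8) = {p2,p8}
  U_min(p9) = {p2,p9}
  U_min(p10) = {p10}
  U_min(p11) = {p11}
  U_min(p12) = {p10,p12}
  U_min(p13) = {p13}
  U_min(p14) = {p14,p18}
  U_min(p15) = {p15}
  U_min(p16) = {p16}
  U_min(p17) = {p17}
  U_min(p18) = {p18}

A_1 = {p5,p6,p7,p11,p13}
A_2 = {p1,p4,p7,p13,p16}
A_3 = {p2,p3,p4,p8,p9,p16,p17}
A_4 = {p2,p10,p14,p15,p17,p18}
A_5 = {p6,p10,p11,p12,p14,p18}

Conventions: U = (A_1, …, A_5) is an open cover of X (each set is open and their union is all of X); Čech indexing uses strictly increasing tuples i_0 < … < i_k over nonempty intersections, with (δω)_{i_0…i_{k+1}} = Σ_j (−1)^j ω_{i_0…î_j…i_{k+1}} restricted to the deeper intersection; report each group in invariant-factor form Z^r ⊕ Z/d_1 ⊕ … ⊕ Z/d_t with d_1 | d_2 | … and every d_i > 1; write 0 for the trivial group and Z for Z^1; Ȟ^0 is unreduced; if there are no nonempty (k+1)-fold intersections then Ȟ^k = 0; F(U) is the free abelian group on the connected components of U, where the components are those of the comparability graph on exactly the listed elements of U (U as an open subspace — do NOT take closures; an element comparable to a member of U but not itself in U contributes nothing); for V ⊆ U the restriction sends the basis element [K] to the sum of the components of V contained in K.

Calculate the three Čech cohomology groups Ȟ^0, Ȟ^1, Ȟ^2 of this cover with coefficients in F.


nerve simplices:
  A12={p7,p13} A15={p6,p11} A23={p4,p16} A34={p2,p17} A45={p10,p14,p18}
components per intersection:
  A1: {p5} {p6} {p7} {p11} {p13}
  A2: {p1} {p4,p16} {p7} {p13}
  A3: {p2,p3,p8,p9} {p4,p16} {p17}
  A4: {p2} {p10} {p14,p18} {p15} {p17}
  A5: {p6} {p10,p12} {p11} {p14,p18}
  A12: {p7} {p13}
  A15: {p6} {p11}
  A23: {p4,p16}
  A34: {p2} {p17}
  A45: {p10} {p14,p18}
C dims 21,9; δ0: rk 9, SNF 1^9
degree 0: 21−9−0 = 12 → Ȟ^0 ≅ Z^12
degree 1: 9−0−9 = 0 → Ȟ^1 ≅ 0
degree 2: 0−0−0 = 0 → Ȟ^2 ≅ 0

Ȟ^0 ≅ Z^12, Ȟ^1 ≅ 0 and Ȟ^2 ≅ 0


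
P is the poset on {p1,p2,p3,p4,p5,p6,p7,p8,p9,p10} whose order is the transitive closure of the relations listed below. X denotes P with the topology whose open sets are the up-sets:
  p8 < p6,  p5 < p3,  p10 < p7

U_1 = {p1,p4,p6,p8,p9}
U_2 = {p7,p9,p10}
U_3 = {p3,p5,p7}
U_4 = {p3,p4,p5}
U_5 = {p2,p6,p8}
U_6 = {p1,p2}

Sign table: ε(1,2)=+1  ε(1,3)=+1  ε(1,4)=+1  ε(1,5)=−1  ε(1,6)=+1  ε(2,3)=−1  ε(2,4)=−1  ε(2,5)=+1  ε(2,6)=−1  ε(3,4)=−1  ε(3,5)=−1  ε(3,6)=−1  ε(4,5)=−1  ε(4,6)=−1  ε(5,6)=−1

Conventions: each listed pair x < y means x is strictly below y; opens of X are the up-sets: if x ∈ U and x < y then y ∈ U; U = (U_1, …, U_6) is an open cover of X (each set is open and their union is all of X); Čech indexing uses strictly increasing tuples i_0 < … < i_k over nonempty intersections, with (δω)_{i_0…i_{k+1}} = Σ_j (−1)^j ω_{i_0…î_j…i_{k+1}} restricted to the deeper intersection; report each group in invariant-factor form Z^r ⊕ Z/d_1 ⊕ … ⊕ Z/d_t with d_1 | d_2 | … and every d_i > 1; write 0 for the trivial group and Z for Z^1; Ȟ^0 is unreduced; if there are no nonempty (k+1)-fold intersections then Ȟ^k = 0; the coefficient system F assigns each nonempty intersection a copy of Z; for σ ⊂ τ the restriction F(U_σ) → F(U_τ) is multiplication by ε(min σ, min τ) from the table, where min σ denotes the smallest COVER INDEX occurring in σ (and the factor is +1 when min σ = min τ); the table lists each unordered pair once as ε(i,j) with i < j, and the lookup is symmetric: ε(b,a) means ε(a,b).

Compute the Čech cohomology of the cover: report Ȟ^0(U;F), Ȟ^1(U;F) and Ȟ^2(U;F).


Ȟ^0(U;F) ≅ Z, Ȟ^1(U;F) ≅ Z^2 and Ȟ^2(U;F) ≅ 0

nerve simplices:
  U12={p9} U14={p4} U15={p6,p8} U16={p1} U23={p7} U34={p3,p5} U56={p2}
C dims 6,7; δ0: rk 5, SNF 1^5
degree 0: 6−5−0 = 1 → Ȟ^0 ≅ Z
degree 1: 7−0−5 = 2 → Ȟ^1 ≅ Z^2
degree 2: 0−0−0 = 0 → Ȟ^2 ≅ 0


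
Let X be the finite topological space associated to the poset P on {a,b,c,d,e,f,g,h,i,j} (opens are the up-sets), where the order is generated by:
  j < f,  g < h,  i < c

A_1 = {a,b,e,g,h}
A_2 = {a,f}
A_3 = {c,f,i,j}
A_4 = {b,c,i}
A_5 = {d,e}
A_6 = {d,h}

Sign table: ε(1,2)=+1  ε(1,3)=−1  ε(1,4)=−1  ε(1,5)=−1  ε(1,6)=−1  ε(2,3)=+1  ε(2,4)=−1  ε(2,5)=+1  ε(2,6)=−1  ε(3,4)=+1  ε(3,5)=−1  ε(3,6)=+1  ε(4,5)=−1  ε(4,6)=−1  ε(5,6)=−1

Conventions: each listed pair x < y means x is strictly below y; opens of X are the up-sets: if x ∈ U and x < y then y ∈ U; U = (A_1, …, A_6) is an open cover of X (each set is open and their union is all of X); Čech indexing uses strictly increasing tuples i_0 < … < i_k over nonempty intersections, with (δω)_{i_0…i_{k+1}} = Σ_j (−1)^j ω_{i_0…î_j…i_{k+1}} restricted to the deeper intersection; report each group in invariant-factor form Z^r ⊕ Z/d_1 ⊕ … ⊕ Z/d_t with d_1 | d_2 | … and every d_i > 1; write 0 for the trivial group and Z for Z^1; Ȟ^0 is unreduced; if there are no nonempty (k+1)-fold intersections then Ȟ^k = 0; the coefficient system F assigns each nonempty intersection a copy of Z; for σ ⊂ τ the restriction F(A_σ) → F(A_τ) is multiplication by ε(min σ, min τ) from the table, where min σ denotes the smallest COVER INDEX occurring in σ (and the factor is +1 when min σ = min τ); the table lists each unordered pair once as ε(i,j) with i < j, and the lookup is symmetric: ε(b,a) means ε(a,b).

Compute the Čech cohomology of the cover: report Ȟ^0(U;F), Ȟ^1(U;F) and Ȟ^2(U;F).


nerve simplices:
  A12={a} A14={b} A15={e} A16={h} A23={f} A34={c,i} A56={d}
C dims 6,7; δ0: rk 6, SNF 1^5·2
degree 0: 6−6−0 = 0 → Ȟ^0 ≅ 0
degree 1: 7−0−6 = 1 plus torsion [2] → Ȟ^1 ≅ Z ⊕ Z/2
degree 2: 0−0−0 = 0 → Ȟ^2 ≅ 0

Ȟ^0 = 0; Ȟ^1 = Z ⊕ Z/2; Ȟ^2 = 0


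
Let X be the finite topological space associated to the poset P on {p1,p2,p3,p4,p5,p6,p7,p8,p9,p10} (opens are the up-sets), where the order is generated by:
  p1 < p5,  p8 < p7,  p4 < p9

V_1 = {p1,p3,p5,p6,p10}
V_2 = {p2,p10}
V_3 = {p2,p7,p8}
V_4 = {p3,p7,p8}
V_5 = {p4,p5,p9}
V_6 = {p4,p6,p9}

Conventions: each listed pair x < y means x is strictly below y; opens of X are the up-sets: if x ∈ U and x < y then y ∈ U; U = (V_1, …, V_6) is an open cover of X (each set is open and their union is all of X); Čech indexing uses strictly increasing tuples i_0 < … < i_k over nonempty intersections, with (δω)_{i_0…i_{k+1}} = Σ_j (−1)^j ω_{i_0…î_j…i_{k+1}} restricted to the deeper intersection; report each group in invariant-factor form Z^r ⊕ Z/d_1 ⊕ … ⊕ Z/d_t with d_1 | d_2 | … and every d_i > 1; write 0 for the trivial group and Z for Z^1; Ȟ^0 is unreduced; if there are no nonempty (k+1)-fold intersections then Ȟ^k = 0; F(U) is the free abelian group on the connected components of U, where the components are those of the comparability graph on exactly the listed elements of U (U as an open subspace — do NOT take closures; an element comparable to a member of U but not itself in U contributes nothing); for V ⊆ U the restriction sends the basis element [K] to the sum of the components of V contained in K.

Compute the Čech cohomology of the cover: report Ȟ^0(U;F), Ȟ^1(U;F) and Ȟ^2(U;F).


Ȟ^0(U;F) ≅ Z^7, Ȟ^1(U;F) ≅ 0 and Ȟ^2(U;F) ≅ 0

intersection data:
  V12={p10} V14={p3} V15={p5} V16={p6} V23={p2} V34={p7,p8} V56={p4,p9}
components per intersection:
  V1: {p1,p5} {p3} {p6} {p10}
  V2: {p2} {p10}
  V3: {p2} {p7,p8}
  V4: {p3} {p7,p8}
  V5: {p4,p9} {p5}
  V6: {p4,p9} {p6}
  V12: {p10}
  V14: {p3}
  V15: {p5}
  V16: {p6}
  V23: {p2}
  V34: {p7,p8}
  V56: {p4,p9}
C dims 14,7; δ0: rk 7, SNF 1^7
Ȟ^0 = (14 − 7) − 0 = 7, so Ȟ^0 ≅ Z^7
Ȟ^1 = (7 − 0) − 7 = 0, so Ȟ^1 ≅ 0
Ȟ^2 = (0 − 0) − 0 = 0, so Ȟ^2 ≅ 0


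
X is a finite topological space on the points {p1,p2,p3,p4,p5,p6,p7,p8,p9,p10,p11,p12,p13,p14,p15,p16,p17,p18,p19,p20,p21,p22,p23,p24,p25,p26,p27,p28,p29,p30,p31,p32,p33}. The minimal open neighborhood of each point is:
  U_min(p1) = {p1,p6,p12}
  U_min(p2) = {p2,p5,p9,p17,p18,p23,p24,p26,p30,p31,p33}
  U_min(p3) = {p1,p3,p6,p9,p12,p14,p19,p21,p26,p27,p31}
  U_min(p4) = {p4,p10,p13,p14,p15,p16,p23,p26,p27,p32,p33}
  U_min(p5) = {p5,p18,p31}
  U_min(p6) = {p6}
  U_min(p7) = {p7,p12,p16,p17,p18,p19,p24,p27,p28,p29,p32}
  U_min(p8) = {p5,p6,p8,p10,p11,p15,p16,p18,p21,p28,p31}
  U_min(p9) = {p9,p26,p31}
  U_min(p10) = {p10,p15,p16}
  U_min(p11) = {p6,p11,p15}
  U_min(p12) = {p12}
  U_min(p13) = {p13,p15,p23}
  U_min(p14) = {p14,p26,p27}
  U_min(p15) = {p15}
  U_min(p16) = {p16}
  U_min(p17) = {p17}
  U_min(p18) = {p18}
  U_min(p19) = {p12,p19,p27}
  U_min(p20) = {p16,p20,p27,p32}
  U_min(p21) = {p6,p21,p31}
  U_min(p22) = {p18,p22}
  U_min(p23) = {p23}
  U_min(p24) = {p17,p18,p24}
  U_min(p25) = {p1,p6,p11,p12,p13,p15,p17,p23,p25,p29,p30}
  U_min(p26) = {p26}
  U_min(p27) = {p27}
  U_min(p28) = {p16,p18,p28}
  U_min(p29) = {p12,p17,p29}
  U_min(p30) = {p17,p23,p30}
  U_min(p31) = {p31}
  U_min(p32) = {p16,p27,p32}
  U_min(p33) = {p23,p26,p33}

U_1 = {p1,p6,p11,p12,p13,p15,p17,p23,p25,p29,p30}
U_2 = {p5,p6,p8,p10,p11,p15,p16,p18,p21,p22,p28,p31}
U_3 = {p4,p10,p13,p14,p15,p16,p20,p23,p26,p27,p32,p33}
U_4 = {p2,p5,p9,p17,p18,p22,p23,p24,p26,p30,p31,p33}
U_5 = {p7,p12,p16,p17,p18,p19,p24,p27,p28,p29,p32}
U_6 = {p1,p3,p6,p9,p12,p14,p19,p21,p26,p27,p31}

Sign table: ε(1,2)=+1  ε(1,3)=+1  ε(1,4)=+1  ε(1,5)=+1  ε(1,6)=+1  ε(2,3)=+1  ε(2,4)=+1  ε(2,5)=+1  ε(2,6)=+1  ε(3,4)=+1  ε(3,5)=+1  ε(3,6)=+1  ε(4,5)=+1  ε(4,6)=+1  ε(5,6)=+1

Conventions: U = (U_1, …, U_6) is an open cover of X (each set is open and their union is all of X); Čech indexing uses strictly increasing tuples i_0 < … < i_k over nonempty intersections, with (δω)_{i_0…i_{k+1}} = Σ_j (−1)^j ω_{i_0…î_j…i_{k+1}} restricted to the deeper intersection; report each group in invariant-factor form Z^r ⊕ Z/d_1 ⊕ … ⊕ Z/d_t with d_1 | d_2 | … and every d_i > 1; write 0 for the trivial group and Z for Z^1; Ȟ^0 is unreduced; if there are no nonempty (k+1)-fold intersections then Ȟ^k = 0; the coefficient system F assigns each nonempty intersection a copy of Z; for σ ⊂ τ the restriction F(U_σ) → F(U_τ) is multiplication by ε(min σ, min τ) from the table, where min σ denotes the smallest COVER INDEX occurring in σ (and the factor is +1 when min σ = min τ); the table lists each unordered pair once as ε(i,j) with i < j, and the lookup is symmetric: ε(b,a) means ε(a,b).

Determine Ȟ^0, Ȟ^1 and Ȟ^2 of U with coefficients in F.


Ȟ^0(U;F) ≅ Z; Ȟ^1(U;F) ≅ 0; Ȟ^2(U;F) ≅ Z/2

cover nerve:
  U12={p6,p11,p15} U13={p13,p15,p23} U14={p17,p23,p30} U15={p12,p17,p29} U16={p1,p6,p12} U23={p10,p15,p16} U24={p5,p18,p22,p31} U25={p16,p18,p28} U26={p6,p21,p31} U34={p23,p26,p33} U35={p16,p27,p32} U36={p14,p26,p27} U45={p17,p18,p24} U46={p9,p26,p31} U56={p12,p19,p27}
  U123={p15} U126={p6} U134={p23} U145={p17} U156={p12} U235={p16} U245={p18} U246={p31} U346={p26} U356={p27}
C dims 6,15,10; δ0: rk 5, SNF 1^5; δ1: rk 10, SNF 1^9·2
Ȟ^0: (6−5)−0=1 ⇒ Z
Ȟ^1: (15−10)−5=0 ⇒ 0
Ȟ^2: (10−0)−10=0 plus torsion [2] ⇒ Z/2


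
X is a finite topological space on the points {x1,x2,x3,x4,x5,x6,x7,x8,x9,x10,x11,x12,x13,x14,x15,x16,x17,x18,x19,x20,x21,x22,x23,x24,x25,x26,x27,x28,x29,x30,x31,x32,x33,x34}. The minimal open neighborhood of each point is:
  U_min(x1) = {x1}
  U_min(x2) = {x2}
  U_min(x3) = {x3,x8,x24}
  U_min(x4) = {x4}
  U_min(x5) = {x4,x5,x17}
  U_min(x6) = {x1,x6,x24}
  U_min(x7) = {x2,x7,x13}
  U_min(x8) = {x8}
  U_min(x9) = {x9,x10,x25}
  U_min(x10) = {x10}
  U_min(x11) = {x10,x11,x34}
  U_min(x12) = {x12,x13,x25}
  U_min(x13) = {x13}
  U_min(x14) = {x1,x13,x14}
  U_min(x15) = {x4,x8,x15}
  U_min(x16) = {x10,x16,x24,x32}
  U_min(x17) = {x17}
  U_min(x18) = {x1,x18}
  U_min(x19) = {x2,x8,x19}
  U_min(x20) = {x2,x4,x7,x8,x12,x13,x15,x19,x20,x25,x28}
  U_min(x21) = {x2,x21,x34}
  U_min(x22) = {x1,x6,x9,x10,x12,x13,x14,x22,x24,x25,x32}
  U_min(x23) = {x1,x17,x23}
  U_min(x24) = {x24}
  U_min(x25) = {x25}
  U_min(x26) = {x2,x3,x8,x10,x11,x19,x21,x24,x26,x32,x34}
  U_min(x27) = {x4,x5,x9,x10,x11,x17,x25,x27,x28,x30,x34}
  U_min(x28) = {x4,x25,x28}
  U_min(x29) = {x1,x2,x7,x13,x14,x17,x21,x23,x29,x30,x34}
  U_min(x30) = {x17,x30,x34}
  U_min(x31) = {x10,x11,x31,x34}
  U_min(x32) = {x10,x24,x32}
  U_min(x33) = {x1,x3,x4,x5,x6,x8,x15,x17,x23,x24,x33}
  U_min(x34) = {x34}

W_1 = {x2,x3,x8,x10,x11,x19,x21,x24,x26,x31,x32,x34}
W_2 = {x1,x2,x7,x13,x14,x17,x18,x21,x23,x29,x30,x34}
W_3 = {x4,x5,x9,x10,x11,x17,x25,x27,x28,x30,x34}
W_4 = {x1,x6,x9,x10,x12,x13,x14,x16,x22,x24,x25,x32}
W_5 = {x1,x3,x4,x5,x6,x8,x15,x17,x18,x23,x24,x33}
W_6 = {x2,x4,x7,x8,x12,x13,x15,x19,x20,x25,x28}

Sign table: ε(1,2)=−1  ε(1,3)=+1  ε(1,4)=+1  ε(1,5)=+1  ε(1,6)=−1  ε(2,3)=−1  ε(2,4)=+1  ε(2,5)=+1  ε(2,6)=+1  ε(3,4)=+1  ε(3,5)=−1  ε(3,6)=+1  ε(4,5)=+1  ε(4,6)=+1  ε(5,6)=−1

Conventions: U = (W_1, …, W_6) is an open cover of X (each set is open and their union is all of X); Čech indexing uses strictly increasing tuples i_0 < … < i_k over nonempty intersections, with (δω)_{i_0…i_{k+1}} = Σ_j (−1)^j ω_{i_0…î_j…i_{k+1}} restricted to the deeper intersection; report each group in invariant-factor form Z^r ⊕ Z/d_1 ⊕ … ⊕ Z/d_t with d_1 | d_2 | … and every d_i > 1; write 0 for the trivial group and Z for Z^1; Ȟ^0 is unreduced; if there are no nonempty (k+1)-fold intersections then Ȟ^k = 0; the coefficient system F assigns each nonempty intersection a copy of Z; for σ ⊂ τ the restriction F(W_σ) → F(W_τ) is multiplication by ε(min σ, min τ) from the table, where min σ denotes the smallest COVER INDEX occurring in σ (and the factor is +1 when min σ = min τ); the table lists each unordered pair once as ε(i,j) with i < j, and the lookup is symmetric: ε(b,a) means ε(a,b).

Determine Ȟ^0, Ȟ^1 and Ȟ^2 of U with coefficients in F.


Ȟ^0 = 0,  Ȟ^1 = Z/2,  Ȟ^2 = Z

nerve simplices:
  W12={x2,x21,x34} W13={x10,x11,x34} W14={x10,x24,x32} W15={x3,x8,x24} W16={x2,x8,x19} W23={x17,x30,x34} W24={x1,x13,x14} W25={x1,x17,x18,x23} W26={x2,x7,x13} W34={x9,x10,x25} W35={x4,x5,x17} W36={x4,x25,x28} W45={x1,x6,x24} W46={x12,x13,x25} W56={x4,x8,x15}
  W123={x34} W126={x2} W134={x10} W145={x24} W156={x8} W235={x17} W245={x1} W246={x13} W346={x25} W356={x4}
C dims 6,15,10; δ0: rk 6, SNF 1^5·2; δ1: rk 9, SNF 1^9
degree 0: 6−6−0 = 0 → Ȟ^0 ≅ 0
degree 1: 15−9−6 = 0 plus torsion [2] → Ȟ^1 ≅ Z/2
degree 2: 10−0−9 = 1 → Ȟ^2 ≅ Z


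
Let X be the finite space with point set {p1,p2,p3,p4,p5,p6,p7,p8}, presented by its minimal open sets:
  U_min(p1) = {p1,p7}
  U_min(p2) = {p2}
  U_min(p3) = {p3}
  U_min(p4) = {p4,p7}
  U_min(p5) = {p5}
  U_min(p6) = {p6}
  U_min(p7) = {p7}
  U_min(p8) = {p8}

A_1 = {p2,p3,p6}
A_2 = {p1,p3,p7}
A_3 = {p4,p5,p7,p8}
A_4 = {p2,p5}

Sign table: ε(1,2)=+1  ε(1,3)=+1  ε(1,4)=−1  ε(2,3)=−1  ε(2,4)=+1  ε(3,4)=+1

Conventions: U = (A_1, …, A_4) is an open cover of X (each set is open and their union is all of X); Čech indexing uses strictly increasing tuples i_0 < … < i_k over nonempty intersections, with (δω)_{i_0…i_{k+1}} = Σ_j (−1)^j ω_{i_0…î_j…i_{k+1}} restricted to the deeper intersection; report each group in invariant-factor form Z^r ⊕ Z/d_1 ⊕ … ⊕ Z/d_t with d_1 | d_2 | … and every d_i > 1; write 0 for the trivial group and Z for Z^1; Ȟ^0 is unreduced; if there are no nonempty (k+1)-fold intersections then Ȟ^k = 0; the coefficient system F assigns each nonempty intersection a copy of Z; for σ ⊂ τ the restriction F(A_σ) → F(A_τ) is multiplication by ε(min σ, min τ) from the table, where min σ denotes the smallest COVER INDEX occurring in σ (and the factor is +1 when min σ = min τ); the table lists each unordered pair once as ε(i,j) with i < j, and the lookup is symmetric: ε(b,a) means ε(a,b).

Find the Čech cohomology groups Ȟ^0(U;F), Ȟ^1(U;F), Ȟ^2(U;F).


nonempty overlaps:
  A12={p3} A14={p2} A23={p7} A34={p5}
C dims 4,4; δ0: rk 3, SNF 1^3
degree 0: 4−3−0 = 1 → Ȟ^0 ≅ Z
degree 1: 4−0−3 = 1 → Ȟ^1 ≅ Z
degree 2: 0−0−0 = 0 → Ȟ^2 ≅ 0

Ȟ^0(U;F) ≅ Z; Ȟ^1(U;F) ≅ Z; Ȟ^2(U;F) ≅ 0


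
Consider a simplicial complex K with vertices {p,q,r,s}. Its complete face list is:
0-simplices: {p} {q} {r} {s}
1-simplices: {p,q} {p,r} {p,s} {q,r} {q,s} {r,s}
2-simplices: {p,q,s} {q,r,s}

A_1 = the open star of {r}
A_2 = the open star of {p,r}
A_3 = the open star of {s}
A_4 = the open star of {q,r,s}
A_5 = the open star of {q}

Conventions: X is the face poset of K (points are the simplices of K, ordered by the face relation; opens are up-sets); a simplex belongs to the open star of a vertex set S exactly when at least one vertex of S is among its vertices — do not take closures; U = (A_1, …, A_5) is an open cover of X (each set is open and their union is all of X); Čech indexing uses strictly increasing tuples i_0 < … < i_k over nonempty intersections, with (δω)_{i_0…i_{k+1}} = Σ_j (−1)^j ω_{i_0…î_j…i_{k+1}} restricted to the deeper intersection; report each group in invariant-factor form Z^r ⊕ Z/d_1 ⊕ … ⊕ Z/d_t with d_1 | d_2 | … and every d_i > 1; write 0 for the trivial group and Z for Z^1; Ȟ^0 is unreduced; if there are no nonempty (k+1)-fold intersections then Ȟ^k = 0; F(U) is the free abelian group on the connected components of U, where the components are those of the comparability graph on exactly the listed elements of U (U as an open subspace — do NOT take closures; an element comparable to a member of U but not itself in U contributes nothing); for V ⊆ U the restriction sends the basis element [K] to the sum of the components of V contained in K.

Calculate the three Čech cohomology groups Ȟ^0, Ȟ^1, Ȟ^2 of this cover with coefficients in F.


nerve simplices:
  A1={{r},{p,r},{q,r},{r,s},{q,r,s}} A2={{p},{r},{p,q},{p,r},{p,s},{q,r},{r,s},{p,q,s},{q,r,s}} A3={{s},{p,s},{q,s},{r,s},{p,q,s},{q,r,s}} A4={{q},{r},{s},{p,q},{p,r},{p,s},{q,r},{q,s},{r,s},{p,q,s},{q,r,s}} A5={{q},{p,q},{q,r},{q,s},{p,q,s},{q,r,s}}
  A12={{r},{p,r},{q,r},{r,s},{q,r,s}} A13={{r,s},{q,r,s}} A14={{r},{p,r},{q,r},{r,s},{q,r,s}} A15={{q,r},{q,r,s}} A23={{p,s},{r,s},{p,q,s},{q,r,s}} A24={{r},{p,q},{p,r},{p,s},{q,r},{r,s},{p,q,s},{q,r,s}} A25={{p,q},{q,r},{p,q,s},{q,r,s}} A34={{s},{p,s},{q,s},{r,s},{p,q,s},{q,r,s}} A35={{q,s},{p,q,s},{q,r,s}} A45={{q},{p,q},{q,r},{q,s},{p,q,s},{q,r,s}}
  A123={{r,s},{q,r,s}} A124={{r},{p,r},{q,r},{r,s},{q,r,s}} A125={{q,r},{q,r,s}} A134={{r,s},{q,r,s}} A135={{q,r,s}} A145={{q,r},{q,r,s}} A234={{p,s},{r,s},{p,q,s},{q,r,s}} A235={{p,q,s},{q,r,s}} A245={{p,q},{q,r},{p,q,s},{q,r,s}} A345={{q,s},{p,q,s},{q,r,s}}
  A1234={{r,s},{q,r,s}} A1235={{q,r,s}} A1245={{q,r},{q,r,s}} A1345={{q,r,s}} A2345={{p,q,s},{q,r,s}}
  A12345={{q,r,s}}
components per intersection:
  A1: {{r},{p,r},{q,r},{r,s},{q,r,s}}
  A2: {{p},{r},{p,q},{p,r},{p,s},{q,r},{r,s},{p,q,s},{q,r,s}}
  A3: {{s},{p,s},{q,s},{r,s},{p,q,s},{q,r,s}}
  A4: {{q},{r},{s},{p,q},{p,r},{p,s},{q,r},{q,s},{r,s},{p,q,s},{q,r,s}}
  A5: {{q},{p,q},{q,r},{q,s},{p,q,s},{q,r,s}}
  A12: {{r},{p,r},{q,r},{r,s},{q,r,s}}
  A13: {{r,s},{q,r,s}}
  A14: {{r},{p,r},{q,r},{r,s},{q,r,s}}
  A15: {{q,r},{q,r,s}}
  A23: {{p,s},{p,q,s}} {{r,s},{q,r,s}}
  A24: {{r},{p,r},{q,r},{r,s},{q,r,s}} {{p,q},{p,s},{p,q,s}}
  A25: {{p,q},{p,q,s}} {{q,r},{q,r,s}}
  A34: {{s},{p,s},{q,s},{r,s},{p,q,s},{q,r,s}}
  A35: {{q,s},{p,q,s},{q,r,s}}
  A45: {{q},{p,q},{q,r},{q,s},{p,q,s},{q,r,s}}
  A123: {{r,s},{q,r,s}}
  A124: {{r},{p,r},{q,r},{r,s},{q,r,s}}
  A125: {{q,r},{q,r,s}}
  A134: {{r,s},{q,r,s}}
  A135: {{q,r,s}}
  A145: {{q,r},{q,r,s}}
  A234: {{p,s},{p,q,s}} {{r,s},{q,r,s}}
  A235: {{p,q,s}} {{q,r,s}}
  A245: {{p,q},{p,q,s}} {{q,r},{q,r,s}}
  A345: {{q,s},{p,q,s},{q,r,s}}
  A1234: {{r,s},{q,r,s}}
  A1235: {{q,r,s}}
  A1245: {{q,r},{q,r,s}}
  A1345: {{q,r,s}}
  A2345: {{p,q,s}} {{q,r,s}}
  A12345: {{q,r,s}}
C dims 5,13,13,6; δ0: rk 4, SNF 1^4; δ1: rk 8, SNF 1^8; δ2: rk 5, SNF 1^5
degree 0: 5−4−0 = 1 → Ȟ^0 ≅ Z
degree 1: 13−8−4 = 1 → Ȟ^1 ≅ Z
degree 2: 13−5−8 = 0 → Ȟ^2 ≅ 0

Ȟ^0 ≅ Z, Ȟ^1 ≅ Z, Ȟ^2 ≅ 0


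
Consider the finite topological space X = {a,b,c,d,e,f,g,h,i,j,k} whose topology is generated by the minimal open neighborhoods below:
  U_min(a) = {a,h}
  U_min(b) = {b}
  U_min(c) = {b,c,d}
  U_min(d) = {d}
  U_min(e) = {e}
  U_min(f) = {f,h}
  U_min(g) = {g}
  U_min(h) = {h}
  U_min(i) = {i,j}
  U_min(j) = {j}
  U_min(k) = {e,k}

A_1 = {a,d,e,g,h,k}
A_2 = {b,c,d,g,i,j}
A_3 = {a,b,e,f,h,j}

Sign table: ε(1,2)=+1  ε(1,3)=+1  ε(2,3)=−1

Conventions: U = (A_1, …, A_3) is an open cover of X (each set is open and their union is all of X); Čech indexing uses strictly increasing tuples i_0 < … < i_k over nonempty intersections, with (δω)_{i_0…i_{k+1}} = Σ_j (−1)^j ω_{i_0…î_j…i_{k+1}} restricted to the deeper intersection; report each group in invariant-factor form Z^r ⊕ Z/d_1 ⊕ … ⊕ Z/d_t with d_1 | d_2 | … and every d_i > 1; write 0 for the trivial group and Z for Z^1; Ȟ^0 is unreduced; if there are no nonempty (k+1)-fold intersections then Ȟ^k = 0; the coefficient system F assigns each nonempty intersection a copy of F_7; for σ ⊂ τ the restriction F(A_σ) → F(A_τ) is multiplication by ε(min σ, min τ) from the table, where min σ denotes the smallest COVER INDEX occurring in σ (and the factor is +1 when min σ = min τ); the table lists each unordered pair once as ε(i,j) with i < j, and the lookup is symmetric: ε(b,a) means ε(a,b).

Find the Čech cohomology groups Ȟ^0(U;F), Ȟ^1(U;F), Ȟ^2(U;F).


Ȟ^0(U;F) ≅ 0; Ȟ^1(U;F) ≅ 0; Ȟ^2(U;F) ≅ 0

nerve simplices:
  A12={d,g} A13={a,e,h} A23={b,j}
C dims 3,3; δ0: rk_F7 3
degree 0: 3−3−0 = 0 → Ȟ^0 ≅ 0
degree 1: 3−0−3 = 0 → Ȟ^1 ≅ 0
degree 2: 0−0−0 = 0 → Ȟ^2 ≅ 0
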